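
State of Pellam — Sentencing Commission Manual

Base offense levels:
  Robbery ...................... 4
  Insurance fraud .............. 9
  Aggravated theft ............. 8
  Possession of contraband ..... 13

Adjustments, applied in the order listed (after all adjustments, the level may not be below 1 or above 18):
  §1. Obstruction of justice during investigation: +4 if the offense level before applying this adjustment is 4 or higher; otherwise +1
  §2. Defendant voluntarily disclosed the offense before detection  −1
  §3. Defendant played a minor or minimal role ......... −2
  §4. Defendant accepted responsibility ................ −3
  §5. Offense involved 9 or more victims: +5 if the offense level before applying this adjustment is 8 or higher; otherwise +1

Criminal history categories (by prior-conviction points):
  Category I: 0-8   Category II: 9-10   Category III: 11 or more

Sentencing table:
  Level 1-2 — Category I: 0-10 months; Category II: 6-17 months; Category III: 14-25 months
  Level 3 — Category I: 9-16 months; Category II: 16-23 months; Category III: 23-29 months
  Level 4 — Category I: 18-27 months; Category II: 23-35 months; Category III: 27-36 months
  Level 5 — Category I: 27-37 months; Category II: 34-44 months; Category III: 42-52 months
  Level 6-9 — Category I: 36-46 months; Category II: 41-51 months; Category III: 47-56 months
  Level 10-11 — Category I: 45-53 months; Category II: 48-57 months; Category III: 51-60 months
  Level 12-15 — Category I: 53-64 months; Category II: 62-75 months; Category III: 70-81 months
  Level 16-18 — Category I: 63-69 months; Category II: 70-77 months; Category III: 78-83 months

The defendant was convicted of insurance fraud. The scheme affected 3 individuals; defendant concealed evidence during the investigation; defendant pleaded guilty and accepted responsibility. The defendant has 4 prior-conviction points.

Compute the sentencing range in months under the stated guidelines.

Base offense level for insurance fraud: 9.
§1 applies (level before this adjustment is 9 ≥ 4, so +4): 9 + 4 = 13.
§2 does not apply.
§3 does not apply.
§4 applies: 13 − 3 = 10.
§5 does not apply.
Final offense level: 10.
Criminal history: 4 prior points → Category I (0-8).
Level 10 falls in the 10-11 band.
Grid: Level 10-11 × Category I = 45-53 months.

45-53 months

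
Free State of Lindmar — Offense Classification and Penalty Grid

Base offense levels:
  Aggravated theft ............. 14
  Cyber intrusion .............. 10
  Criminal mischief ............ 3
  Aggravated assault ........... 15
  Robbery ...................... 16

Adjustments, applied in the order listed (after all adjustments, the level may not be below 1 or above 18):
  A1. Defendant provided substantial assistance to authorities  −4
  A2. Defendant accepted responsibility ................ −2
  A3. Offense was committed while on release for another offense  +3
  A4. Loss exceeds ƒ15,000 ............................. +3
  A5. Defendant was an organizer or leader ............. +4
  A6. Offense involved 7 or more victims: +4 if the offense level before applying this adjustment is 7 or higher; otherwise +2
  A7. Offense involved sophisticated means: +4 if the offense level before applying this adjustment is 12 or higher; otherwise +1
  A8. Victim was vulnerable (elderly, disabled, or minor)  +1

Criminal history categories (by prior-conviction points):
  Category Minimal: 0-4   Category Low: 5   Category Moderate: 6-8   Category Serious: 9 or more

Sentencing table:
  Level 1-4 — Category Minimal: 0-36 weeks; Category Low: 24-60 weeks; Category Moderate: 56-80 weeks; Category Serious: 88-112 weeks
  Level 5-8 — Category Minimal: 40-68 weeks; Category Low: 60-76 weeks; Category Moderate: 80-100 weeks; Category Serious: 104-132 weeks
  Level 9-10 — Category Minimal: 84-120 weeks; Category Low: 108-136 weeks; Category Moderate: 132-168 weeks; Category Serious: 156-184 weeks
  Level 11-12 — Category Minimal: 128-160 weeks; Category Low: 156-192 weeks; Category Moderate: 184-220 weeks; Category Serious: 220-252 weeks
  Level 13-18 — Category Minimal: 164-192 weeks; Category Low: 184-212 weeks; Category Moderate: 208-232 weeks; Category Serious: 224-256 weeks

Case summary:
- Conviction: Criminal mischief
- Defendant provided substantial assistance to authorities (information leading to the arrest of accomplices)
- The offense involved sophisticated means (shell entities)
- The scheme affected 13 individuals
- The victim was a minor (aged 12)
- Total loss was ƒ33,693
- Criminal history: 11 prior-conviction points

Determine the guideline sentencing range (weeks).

Base offense level for criminal mischief: 3.
A1 applies: 3 − 4 = -1.
A3 does not apply.
A4 applies: -1 + 3 = 2.
A6 applies (level before this adjustment is 2 < 7, so +2): 2 + 2 = 4.
A7 applies (level before this adjustment is 4 < 12, so +1): 4 + 1 = 5.
A8 applies: 5 + 1 = 6.
Final offense level: 6.
Criminal history: 11 prior points → Category Serious (9+).
Level 6 falls in the 5-8 band.
Grid: Level 5-8 × Category Serious = 104-132 weeks.

104-132 weeks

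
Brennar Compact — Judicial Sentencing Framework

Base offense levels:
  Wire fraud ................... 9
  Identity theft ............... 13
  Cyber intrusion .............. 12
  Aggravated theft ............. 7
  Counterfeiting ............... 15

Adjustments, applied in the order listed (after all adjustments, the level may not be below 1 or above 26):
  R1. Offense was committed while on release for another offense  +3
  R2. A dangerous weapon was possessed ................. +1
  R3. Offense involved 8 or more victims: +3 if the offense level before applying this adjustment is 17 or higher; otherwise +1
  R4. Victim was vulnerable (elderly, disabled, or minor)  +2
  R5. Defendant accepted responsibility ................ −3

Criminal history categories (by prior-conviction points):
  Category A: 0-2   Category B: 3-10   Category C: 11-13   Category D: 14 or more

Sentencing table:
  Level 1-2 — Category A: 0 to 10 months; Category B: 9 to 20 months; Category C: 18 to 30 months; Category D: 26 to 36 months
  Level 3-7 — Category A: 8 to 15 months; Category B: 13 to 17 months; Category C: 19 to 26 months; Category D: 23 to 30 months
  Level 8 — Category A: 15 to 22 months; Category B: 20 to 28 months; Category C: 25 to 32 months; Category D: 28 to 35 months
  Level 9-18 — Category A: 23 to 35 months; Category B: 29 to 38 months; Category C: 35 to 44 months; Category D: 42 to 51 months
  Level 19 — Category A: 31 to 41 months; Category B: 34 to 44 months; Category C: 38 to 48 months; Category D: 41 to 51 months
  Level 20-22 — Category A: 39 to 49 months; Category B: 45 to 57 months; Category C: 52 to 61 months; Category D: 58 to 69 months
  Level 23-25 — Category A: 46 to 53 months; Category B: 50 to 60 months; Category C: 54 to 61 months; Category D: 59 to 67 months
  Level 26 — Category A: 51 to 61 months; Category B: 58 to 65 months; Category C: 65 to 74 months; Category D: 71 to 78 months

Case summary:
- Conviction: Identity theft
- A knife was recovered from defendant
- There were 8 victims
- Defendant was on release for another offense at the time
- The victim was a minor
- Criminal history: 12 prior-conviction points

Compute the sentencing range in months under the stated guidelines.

Base offense level for identity theft: 13.
R1 applies: 13 + 3 = 16.
R2 applies: 16 + 1 = 17.
R3 applies (level before this adjustment is 17 ≥ 17, so +3): 17 + 3 = 20.
R4 applies: 20 + 2 = 22.
Final offense level: 22.
Criminal history: 12 prior points → Category C (11-13).
Level 22 falls in the 20-22 band.
Grid: Level 20-22 × Category C = 52-61 months.

52-61 months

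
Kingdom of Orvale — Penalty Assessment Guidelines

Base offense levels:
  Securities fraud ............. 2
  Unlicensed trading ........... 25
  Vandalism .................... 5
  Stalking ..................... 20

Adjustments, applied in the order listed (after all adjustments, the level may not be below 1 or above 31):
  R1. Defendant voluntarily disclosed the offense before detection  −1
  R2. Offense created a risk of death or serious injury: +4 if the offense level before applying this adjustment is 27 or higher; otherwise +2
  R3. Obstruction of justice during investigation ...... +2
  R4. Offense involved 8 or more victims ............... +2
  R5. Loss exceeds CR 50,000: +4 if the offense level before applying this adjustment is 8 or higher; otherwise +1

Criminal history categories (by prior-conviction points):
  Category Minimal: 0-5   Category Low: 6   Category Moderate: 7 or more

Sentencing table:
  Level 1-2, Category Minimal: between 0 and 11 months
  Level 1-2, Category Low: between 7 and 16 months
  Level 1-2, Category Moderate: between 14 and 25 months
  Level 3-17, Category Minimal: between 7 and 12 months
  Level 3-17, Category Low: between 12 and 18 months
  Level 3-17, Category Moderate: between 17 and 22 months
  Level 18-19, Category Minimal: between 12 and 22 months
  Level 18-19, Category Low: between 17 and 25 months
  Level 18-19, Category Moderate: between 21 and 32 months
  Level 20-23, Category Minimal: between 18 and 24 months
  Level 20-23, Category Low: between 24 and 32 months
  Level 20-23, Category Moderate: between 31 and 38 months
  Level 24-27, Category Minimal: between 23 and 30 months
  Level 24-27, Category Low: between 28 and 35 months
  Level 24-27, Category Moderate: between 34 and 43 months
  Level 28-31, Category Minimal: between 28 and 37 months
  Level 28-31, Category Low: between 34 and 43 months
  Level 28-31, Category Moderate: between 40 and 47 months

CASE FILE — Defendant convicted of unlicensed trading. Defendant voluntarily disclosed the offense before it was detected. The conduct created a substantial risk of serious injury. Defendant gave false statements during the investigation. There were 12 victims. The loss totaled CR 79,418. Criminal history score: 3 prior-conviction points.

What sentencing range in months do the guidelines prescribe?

28-37 months

Base offense level for unlicensed trading: 25.
R1 applies: 25 − 1 = 24.
R2 applies (level before this adjustment is 24 < 27, so +2): 24 + 2 = 26.
R3 applies: 26 + 2 = 28.
R4 applies: 28 + 2 = 30.
R5 applies (level before this adjustment is 30 ≥ 8, so +4): 30 + 4 = 34.
Level 34 exceeds the maximum of 31; capped at 31.
Final offense level: 31.
Criminal history: 3 prior points → Category Minimal (0-5).
Level 31 falls in the 28-31 band.
Grid: Level 28-31 × Category Minimal = 28-37 months.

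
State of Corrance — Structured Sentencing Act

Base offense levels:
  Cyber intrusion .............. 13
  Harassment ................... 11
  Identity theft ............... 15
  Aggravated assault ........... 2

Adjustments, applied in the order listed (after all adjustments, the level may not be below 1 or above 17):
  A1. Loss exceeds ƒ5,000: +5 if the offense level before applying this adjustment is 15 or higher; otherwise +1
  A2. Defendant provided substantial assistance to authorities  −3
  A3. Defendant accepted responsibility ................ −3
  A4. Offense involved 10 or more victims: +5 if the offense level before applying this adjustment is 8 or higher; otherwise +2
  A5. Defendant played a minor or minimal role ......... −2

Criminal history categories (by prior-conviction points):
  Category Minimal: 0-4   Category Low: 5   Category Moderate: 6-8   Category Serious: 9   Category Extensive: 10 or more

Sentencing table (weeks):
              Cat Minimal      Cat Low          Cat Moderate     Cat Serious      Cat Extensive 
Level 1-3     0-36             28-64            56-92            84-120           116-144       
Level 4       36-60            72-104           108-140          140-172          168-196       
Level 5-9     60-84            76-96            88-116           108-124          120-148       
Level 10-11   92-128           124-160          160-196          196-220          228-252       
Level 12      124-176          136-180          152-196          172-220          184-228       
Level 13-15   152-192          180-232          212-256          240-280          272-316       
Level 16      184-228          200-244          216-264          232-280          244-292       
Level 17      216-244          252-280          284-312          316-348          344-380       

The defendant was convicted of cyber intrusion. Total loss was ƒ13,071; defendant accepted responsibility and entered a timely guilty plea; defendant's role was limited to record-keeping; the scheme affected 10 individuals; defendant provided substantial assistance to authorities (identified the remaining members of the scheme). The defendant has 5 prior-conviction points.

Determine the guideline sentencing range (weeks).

124-160 weeks

Base offense level for cyber intrusion: 13.
A1 applies (level before this adjustment is 13 < 15, so +1): 13 + 1 = 14.
A2 applies: 14 − 3 = 11.
A3 applies: 11 − 3 = 8.
A4 applies (level before this adjustment is 8 ≥ 8, so +5): 8 + 5 = 13.
A5 applies: 13 − 2 = 11.
Final offense level: 11.
Criminal history: 5 prior points → Category Low (5).
Level 11 falls in the 10-11 band.
Grid: Level 10-11 × Category Low = 124-160 weeks.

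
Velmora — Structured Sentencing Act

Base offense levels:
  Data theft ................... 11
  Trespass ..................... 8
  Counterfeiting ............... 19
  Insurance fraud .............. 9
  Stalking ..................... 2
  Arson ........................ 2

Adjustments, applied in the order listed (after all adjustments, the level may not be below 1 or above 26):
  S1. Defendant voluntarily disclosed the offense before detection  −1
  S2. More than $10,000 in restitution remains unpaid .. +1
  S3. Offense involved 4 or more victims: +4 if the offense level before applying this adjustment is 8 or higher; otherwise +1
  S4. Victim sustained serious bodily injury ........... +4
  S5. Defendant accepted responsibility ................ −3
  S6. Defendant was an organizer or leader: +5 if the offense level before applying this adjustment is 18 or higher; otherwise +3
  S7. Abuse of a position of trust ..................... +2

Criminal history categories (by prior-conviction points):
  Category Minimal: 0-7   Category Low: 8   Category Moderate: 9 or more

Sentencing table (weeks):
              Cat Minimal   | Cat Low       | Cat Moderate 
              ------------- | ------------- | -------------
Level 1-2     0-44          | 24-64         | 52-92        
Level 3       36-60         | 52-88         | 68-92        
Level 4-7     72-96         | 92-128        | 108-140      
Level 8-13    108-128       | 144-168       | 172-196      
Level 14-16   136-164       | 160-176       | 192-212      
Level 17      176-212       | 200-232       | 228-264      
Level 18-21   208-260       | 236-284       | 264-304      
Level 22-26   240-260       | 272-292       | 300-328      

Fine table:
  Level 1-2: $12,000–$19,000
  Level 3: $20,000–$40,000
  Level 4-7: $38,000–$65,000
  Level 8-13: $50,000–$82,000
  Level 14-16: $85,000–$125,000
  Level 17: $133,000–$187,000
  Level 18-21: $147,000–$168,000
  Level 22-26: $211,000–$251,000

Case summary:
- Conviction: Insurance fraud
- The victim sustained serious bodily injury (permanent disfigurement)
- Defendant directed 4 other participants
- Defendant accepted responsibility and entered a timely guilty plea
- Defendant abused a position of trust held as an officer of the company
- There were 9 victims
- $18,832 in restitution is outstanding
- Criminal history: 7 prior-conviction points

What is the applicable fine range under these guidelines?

$147,000–$168,000

Base offense level for insurance fraud: 9.
S1 does not apply.
S2 applies: 9 + 1 = 10.
S3 applies (level before this adjustment is 10 ≥ 8, so +4): 10 + 4 = 14.
S4 applies: 14 + 4 = 18.
S5 applies: 18 − 3 = 15.
S6 applies (level before this adjustment is 15 < 18, so +3): 15 + 3 = 18.
S7 applies: 18 + 2 = 20.
Final offense level: 20.
Level 20 falls in the 18-21 band.
Fine table: Level 18-21 → $147,000–$168,000.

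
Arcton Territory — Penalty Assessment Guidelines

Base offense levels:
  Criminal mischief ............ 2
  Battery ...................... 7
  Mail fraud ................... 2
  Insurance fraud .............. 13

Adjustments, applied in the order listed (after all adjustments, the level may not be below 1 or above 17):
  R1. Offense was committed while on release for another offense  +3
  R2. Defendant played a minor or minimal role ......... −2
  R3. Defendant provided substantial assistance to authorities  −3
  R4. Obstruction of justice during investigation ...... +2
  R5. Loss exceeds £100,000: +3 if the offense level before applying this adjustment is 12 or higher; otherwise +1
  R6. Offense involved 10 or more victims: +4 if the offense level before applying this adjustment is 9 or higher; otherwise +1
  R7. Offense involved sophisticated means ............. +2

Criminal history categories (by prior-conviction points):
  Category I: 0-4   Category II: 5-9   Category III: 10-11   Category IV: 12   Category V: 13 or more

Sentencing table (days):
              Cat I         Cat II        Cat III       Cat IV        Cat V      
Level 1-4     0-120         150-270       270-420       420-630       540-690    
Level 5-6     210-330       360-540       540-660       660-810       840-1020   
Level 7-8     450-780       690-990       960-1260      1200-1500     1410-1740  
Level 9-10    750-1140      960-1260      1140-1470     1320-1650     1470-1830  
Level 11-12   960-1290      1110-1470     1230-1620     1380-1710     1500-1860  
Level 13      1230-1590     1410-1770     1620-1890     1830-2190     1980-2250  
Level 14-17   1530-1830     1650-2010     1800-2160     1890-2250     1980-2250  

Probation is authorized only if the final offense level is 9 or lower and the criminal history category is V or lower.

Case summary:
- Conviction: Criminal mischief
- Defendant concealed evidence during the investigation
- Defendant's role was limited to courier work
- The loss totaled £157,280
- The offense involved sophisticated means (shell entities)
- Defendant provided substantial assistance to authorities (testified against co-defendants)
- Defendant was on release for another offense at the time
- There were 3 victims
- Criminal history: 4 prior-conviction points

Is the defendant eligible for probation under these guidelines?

Base offense level for criminal mischief: 2.
R1 applies: 2 + 3 = 5.
R2 applies: 5 − 2 = 3.
R3 applies: 3 − 3 = 0.
R4 applies: 0 + 2 = 2.
R5 applies (level before this adjustment is 2 < 12, so +1): 2 + 1 = 3.
R7 applies: 3 + 2 = 5.
Final offense level: 5.
Criminal history: 4 prior points → Category I (0-4).
Level 5 falls in the 5-6 band.
Grid: Level 5-6 × Category I = 210-330 days.
Probation check: level 5 ≤ 9 and category I ≤ V → eligible.

Yes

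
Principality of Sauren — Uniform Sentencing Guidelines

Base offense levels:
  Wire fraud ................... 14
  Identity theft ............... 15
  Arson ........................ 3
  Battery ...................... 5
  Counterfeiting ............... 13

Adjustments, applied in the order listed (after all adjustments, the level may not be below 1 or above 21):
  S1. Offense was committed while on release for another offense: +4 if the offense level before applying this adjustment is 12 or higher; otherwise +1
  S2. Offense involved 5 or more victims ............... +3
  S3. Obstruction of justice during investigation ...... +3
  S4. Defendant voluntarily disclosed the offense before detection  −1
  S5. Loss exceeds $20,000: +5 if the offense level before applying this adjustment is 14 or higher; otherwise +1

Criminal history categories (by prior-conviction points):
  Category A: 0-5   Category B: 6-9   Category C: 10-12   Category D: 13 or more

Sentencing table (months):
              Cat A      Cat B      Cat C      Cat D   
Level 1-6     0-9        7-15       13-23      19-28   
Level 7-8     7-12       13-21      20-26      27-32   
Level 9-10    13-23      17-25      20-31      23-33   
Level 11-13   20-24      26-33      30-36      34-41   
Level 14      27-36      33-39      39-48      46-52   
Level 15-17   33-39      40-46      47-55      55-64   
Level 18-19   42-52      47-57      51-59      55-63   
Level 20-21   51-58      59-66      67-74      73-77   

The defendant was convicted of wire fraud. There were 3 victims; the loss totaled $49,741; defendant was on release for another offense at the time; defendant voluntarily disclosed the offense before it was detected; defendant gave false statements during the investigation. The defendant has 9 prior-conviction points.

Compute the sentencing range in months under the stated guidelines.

59-66 months

Base offense level for wire fraud: 14.
S1 applies (level before this adjustment is 14 ≥ 12, so +4): 14 + 4 = 18.
S3 applies: 18 + 3 = 21.
S4 applies: 21 − 1 = 20.
S5 applies (level before this adjustment is 20 ≥ 14, so +5): 20 + 5 = 25.
Level 25 exceeds the maximum of 21; capped at 21.
Final offense level: 21.
Criminal history: 9 prior points → Category B (6-9).
Level 21 falls in the 20-21 band.
Grid: Level 20-21 × Category B = 59-66 months.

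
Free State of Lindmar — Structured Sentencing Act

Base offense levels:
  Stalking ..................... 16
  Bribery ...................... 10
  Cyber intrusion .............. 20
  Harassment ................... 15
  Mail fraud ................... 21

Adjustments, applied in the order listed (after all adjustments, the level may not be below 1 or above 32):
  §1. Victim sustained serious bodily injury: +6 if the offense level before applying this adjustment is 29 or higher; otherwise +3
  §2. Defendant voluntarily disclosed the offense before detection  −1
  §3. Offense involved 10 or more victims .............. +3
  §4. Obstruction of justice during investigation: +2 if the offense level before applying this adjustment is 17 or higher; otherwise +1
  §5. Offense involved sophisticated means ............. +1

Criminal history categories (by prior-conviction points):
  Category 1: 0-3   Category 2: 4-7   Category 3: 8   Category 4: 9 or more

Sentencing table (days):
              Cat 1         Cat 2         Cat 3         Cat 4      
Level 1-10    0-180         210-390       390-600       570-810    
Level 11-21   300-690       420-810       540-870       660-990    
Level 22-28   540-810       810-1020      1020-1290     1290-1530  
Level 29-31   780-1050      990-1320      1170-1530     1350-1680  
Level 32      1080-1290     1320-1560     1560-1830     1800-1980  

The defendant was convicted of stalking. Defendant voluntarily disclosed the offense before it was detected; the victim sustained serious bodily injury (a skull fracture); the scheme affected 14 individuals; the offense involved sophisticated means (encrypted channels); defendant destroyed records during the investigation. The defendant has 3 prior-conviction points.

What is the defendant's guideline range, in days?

540-810 days

Base offense level for stalking: 16.
§1 applies (level before this adjustment is 16 < 29, so +3): 16 + 3 = 19.
§2 applies: 19 − 1 = 18.
§3 applies: 18 + 3 = 21.
§4 applies (level before this adjustment is 21 ≥ 17, so +2): 21 + 2 = 23.
§5 applies: 23 + 1 = 24.
Final offense level: 24.
Criminal history: 3 prior points → Category 1 (0-3).
Level 24 falls in the 22-28 band.
Grid: Level 22-28 × Category 1 = 540-810 days.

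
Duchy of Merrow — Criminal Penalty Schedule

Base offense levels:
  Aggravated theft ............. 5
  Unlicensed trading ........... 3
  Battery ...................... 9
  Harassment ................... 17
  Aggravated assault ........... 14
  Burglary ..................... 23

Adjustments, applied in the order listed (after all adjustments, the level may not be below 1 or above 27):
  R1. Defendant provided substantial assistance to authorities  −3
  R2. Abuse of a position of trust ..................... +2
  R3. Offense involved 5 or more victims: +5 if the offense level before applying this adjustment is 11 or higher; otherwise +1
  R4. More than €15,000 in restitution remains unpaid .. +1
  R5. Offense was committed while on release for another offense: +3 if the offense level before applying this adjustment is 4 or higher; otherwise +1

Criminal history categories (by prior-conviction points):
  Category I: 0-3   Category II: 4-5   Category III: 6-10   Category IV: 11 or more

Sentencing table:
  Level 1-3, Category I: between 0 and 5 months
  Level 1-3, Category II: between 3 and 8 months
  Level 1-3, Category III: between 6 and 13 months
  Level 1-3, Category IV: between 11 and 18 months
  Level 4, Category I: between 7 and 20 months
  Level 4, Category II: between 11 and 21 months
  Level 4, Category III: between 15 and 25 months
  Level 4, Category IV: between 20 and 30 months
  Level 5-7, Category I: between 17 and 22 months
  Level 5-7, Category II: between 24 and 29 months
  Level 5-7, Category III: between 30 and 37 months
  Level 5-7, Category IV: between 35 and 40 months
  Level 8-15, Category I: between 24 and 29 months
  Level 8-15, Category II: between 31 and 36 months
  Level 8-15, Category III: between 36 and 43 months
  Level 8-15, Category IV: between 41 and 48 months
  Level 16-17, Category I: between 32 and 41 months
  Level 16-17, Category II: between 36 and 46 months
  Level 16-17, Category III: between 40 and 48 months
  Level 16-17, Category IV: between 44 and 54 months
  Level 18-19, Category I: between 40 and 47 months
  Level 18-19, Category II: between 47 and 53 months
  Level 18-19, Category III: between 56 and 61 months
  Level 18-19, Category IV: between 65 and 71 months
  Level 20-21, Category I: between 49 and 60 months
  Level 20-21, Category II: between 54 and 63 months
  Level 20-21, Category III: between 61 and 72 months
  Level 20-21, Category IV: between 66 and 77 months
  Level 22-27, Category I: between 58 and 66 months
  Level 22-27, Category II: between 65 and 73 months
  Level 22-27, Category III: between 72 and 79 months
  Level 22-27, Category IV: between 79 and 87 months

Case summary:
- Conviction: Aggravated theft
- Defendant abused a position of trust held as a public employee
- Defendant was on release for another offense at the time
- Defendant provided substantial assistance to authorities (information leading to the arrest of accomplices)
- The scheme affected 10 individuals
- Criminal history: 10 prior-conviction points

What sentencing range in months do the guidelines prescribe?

36-43 months

Base offense level for aggravated theft: 5.
R1 applies: 5 − 3 = 2.
R2 applies: 2 + 2 = 4.
R3 applies (level before this adjustment is 4 < 11, so +1): 4 + 1 = 5.
R4 does not apply.
R5 applies (level before this adjustment is 5 ≥ 4, so +3): 5 + 3 = 8.
Final offense level: 8.
Criminal history: 10 prior points → Category III (6-10).
Level 8 falls in the 8-15 band.
Grid: Level 8-15 × Category III = 36-43 months.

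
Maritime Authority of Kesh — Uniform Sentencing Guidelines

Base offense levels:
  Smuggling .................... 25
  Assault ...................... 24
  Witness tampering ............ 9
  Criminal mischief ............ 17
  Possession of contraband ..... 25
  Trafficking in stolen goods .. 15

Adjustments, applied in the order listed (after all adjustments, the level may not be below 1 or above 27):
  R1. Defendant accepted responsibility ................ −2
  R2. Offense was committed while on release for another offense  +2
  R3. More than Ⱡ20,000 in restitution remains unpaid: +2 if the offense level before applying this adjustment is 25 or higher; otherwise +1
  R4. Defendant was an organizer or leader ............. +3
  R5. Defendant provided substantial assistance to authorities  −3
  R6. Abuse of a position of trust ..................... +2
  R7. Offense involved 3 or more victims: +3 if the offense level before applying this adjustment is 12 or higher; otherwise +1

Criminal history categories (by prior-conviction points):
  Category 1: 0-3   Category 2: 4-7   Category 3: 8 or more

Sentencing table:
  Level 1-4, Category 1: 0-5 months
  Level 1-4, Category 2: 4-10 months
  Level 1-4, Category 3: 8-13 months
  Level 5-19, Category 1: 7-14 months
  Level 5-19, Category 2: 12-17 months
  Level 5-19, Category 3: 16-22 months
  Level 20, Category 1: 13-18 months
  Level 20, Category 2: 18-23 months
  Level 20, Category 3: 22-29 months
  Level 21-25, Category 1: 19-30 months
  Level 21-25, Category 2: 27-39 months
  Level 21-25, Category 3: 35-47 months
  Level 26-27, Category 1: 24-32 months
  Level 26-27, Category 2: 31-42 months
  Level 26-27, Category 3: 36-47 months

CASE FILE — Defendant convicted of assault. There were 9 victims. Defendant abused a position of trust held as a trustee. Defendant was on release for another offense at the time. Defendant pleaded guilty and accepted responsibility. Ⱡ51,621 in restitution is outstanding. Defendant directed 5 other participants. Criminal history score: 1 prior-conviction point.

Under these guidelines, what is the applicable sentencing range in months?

24-32 months

Base offense level for assault: 24.
R1 applies: 24 − 2 = 22.
R2 applies: 22 + 2 = 24.
R3 applies (level before this adjustment is 24 < 25, so +1): 24 + 1 = 25.
R4 applies: 25 + 3 = 28.
R6 applies: 28 + 2 = 30.
R7 applies (level before this adjustment is 30 ≥ 12, so +3): 30 + 3 = 33.
Level 33 exceeds the maximum of 27; capped at 27.
Final offense level: 27.
Criminal history: 1 prior point → Category 1 (0-3).
Level 27 falls in the 26-27 band.
Grid: Level 26-27 × Category 1 = 24-32 months.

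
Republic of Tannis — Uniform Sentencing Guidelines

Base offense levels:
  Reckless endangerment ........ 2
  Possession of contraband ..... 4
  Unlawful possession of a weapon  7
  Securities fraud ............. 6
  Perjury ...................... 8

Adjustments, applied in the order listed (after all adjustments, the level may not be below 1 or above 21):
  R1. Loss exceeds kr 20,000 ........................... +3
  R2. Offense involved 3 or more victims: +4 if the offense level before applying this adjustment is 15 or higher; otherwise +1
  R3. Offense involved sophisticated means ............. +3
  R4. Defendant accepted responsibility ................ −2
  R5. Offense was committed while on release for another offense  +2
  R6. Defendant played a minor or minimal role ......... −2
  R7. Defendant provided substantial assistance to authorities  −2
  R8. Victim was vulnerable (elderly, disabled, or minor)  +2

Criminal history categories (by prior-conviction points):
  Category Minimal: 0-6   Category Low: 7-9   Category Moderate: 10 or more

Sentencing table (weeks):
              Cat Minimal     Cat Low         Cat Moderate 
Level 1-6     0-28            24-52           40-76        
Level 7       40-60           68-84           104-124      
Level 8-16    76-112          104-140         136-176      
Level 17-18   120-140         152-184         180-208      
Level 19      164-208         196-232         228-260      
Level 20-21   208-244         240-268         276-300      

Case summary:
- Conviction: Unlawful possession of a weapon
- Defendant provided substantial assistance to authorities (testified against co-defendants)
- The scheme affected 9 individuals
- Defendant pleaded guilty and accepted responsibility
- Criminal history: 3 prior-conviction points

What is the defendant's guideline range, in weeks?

Base offense level for unlawful possession of a weapon: 7.
R2 applies (level before this adjustment is 7 < 15, so +1): 7 + 1 = 8.
R3 does not apply.
R4 applies: 8 − 2 = 6.
R7 applies: 6 − 2 = 4.
R8 does not apply.
Final offense level: 4.
Criminal history: 3 prior points → Category Minimal (0-6).
Level 4 falls in the 1-6 band.
Grid: Level 1-6 × Category Minimal = 0-28 weeks.

0-28 weeks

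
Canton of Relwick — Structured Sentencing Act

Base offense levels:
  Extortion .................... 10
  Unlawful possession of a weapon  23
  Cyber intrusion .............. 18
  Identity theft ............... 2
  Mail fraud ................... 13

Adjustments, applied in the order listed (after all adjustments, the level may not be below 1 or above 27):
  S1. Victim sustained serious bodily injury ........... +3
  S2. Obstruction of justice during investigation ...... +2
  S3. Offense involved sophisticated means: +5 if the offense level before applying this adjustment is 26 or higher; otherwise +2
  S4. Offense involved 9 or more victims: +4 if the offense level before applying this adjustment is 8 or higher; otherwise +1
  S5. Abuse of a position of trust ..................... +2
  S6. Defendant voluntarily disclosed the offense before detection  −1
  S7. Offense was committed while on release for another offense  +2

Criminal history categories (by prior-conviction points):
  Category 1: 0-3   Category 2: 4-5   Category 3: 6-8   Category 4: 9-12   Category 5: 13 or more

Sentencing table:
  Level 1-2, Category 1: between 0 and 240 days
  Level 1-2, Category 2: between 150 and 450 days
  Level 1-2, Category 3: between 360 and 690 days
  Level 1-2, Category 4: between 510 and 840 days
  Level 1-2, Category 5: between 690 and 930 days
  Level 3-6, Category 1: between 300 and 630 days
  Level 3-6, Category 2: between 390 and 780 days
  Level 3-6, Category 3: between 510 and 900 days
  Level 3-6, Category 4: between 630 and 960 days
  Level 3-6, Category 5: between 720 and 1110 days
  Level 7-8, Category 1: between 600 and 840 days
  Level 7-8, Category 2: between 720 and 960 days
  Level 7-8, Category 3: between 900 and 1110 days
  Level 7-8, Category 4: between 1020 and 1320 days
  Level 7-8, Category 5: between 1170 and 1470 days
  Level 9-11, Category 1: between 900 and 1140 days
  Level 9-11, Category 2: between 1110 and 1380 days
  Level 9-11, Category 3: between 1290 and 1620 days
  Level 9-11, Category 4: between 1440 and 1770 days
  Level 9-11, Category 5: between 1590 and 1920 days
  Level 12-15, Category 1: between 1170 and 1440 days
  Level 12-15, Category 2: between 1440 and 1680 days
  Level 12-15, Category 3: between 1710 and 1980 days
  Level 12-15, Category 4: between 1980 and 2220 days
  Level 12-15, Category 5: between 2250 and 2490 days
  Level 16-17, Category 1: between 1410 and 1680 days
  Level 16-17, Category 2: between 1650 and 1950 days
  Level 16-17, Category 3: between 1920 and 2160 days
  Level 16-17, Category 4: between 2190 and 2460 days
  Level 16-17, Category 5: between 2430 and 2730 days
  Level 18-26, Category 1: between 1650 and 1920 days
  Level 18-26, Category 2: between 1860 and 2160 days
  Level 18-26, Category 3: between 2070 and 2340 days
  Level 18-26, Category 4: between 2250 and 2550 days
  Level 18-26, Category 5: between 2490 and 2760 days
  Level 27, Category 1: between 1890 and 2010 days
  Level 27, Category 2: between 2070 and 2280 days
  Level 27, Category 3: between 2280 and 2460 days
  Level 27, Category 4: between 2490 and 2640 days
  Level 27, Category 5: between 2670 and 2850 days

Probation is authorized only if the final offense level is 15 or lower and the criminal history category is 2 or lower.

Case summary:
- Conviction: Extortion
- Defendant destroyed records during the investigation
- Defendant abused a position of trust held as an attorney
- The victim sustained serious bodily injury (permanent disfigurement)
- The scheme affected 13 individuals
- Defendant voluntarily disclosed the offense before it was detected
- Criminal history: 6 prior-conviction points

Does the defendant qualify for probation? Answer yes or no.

No

Base offense level for extortion: 10.
S1 applies: 10 + 3 = 13.
S2 applies: 13 + 2 = 15.
S4 applies (level before this adjustment is 15 ≥ 8, so +4): 15 + 4 = 19.
S5 applies: 19 + 2 = 21.
S6 applies: 21 − 1 = 20.
Final offense level: 20.
Criminal history: 6 prior points → Category 3 (6-8).
Level 20 falls in the 18-26 band.
Grid: Level 18-26 × Category 3 = 2070-2340 days.
Probation check: level 20 > 15 and category 3 > 2 → not eligible.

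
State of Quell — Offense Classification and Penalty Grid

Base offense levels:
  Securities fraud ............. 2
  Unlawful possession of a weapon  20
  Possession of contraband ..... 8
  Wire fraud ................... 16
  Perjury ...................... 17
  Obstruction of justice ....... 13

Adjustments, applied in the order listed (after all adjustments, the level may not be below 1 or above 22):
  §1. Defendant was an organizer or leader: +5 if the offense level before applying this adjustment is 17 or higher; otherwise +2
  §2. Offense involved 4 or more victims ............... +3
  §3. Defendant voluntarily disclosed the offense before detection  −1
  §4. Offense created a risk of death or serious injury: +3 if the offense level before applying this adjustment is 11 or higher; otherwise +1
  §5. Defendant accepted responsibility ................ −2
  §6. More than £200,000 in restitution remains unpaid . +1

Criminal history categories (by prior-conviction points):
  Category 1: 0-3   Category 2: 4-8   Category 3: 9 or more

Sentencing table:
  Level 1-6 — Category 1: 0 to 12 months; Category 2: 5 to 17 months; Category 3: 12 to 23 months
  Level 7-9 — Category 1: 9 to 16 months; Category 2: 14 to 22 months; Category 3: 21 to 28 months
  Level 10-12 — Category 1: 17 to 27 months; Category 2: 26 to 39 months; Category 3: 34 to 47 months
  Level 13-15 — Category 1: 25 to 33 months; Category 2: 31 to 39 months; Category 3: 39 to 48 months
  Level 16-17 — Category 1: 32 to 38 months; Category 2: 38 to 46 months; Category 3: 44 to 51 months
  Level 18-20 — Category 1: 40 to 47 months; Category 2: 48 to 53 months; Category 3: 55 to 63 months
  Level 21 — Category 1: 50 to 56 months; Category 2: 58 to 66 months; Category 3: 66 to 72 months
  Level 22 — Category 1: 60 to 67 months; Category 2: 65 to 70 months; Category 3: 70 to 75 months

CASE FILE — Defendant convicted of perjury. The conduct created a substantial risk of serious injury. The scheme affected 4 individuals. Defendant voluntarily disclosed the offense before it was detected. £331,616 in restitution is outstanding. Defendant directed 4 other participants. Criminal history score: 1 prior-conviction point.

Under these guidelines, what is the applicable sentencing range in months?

60-67 months

Base offense level for perjury: 17.
§1 applies (level before this adjustment is 17 ≥ 17, so +5): 17 + 5 = 22.
§2 applies: 22 + 3 = 25.
§3 applies: 25 − 1 = 24.
§4 applies (level before this adjustment is 24 ≥ 11, so +3): 24 + 3 = 27.
§6 applies: 27 + 1 = 28.
Level 28 exceeds the maximum of 22; capped at 22.
Final offense level: 22.
Criminal history: 1 prior point → Category 1 (0-3).
Level 22 falls in the 22 band.
Grid: Level 22 × Category 1 = 60-67 months.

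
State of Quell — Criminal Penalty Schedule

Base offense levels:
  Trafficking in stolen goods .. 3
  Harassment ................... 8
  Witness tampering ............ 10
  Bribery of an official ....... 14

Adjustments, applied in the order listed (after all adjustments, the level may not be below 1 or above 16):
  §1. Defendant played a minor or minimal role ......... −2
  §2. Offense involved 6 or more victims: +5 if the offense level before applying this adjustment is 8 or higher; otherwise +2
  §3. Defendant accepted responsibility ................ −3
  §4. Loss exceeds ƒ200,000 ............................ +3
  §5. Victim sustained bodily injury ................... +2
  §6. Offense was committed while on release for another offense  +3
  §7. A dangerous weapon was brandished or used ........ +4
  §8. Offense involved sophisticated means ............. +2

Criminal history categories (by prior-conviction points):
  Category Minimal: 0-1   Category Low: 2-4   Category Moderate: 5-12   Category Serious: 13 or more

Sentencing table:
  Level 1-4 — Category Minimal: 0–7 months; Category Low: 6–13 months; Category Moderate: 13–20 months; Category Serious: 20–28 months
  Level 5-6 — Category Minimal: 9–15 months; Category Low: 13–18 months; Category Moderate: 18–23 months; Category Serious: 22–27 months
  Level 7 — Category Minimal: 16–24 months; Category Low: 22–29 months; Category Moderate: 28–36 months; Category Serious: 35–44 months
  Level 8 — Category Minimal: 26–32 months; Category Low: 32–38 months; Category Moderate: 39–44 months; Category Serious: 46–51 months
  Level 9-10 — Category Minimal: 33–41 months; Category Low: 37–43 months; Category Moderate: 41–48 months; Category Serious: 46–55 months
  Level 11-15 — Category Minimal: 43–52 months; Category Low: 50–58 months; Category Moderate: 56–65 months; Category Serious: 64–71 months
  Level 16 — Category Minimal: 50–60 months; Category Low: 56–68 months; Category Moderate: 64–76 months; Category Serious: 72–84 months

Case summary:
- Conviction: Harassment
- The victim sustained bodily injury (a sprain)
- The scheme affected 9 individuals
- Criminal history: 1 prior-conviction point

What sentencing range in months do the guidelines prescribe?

Base offense level for harassment: 8.
§1 does not apply.
§2 applies (level before this adjustment is 8 ≥ 8, so +5): 8 + 5 = 13.
§3 does not apply.
§5 applies: 13 + 2 = 15.
§6 does not apply.
§7 does not apply.
Final offense level: 15.
Criminal history: 1 prior point → Category Minimal (0-1).
Level 15 falls in the 11-15 band.
Grid: Level 11-15 × Category Minimal = 43-52 months.

43-52 months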